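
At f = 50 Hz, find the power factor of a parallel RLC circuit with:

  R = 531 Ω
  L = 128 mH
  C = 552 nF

Step 1 — Angular frequency: ω = 2π·f = 2π·50 = 314.2 rad/s.
Step 2 — Component impedances:
  R: Z = R = 531 Ω
  L: Z = jωL = j·314.2·0.128 = 0 + j40.21 Ω
  C: Z = 1/(jωC) = -j/(ω·C) = 0 - j5766 Ω
Step 3 — Parallel combination: 1/Z_total = 1/R + 1/L + 1/C; Z_total = 3.07 + j40.26 Ω = 40.38∠85.6° Ω.
Step 4 — Power factor: PF = cos(φ) = Re(Z)/|Z| = 3.0703/40.378 = 0.07604.
Step 5 — Type: Im(Z) = 40.26 ⇒ lagging (phase φ = 85.6°).

PF = 0.07604 (lagging, φ = 85.6°)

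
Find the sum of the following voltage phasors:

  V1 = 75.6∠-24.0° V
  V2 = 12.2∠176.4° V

Step 1 — Convert each phasor to rectangular form:
  V1 = 75.6·(cos(-24.0°) + j·sin(-24.0°)) = 69.06 - j30.75 V
  V2 = 12.2·(cos(176.4°) + j·sin(176.4°)) = -12.18 + j0.766 V
Step 2 — Sum components: V_total = 56.89 - j29.98 V.
Step 3 — Convert to polar: |V_total| = 64.31 V, ∠V_total = -27.8°.

V_total = 64.31∠-27.8° V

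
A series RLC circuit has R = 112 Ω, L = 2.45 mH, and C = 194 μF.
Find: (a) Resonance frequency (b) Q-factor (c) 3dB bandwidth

Step 1 — Resonance: ω₀ = 1/√(LC) = 1/√(0.00245·0.000194) = 1450 rad/s.
Step 2 — f₀ = ω₀/(2π) = 230.9 Hz.
Step 3 — Series Q: Q = ω₀L/R = 1450·0.00245/112 = 0.03173.
Step 4 — Bandwidth: Δω = ω₀/Q = 4.571e+04 rad/s; BW = Δω/(2π) = 7276 Hz.

(a) f₀ = 230.9 Hz  (b) Q = 0.03173  (c) BW = 7276 Hz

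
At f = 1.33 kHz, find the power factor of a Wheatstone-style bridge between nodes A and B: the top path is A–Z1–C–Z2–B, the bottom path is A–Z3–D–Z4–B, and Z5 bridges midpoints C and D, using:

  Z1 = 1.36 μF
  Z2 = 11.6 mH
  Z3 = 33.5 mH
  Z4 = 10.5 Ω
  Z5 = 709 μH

Step 1 — Angular frequency: ω = 2π·f = 2π·1330 = 8357 rad/s.
Step 2 — Component impedances:
  Z1: Z = 1/(jωC) = -j/(ω·C) = 0 - j87.99 Ω
  Z2: Z = jωL = j·8357·0.0116 = 0 + j96.94 Ω
  Z3: Z = jωL = j·8357·0.0335 = 0 + j279.9 Ω
  Z4: Z = R = 10.5 Ω
  Z5: Z = jωL = j·8357·0.000709 = 0 + j5.925 Ω
Step 3 — Bridge requires nodal analysis (the Z5 bridge couples midpoints C and D, so the two paths cannot be reduced to a simple series/parallel combination). Setting node B to ground and injecting 1 A at node A, the 3-node admittance system at A, C, D solves to V_A = Z_AB = 8.764 - j115.9 Ω = 116.2∠-85.7° Ω.
Step 4 — Power factor: PF = cos(φ) = Re(Z)/|Z| = 8.7641/116.22 = 0.07541.
Step 5 — Type: Im(Z) = -115.9 ⇒ leading (phase φ = -85.7°).

PF = 0.07541 (leading, φ = -85.7°)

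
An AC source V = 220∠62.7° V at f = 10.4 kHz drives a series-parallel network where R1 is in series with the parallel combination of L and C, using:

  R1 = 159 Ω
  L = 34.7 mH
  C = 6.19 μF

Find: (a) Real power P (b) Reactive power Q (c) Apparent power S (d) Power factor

Step 1 — Angular frequency: ω = 2π·f = 2π·1.04e+04 = 6.535e+04 rad/s.
Step 2 — Component impedances:
  R1: Z = R = 159 Ω
  L: Z = jωL = j·6.535e+04·0.0347 = 0 + j2267 Ω
  C: Z = 1/(jωC) = -j/(ω·C) = 0 - j2.472 Ω
Step 3 — Parallel branch: L || C = 1/(1/L + 1/C) = 0 - j2.475 Ω.
Step 4 — Series with R1: Z_total = R1 + (L || C) = 159 - j2.475 Ω = 159∠-0.9° Ω.
Step 5 — Source phasor: V = 220∠62.7° V = 100.9 + j195.5 V.
Step 6 — Current: I = V / Z = 0.6153 + j1.239 A = 1.383∠63.6° A.
Step 7 — Complex power: S = V·I* = 304.3 - j4.737 VA.
Step 8 — Real power: P = Re(S) = 304.3 W.
Step 9 — Reactive power: Q = Im(S) = -4.737 VAR.
Step 10 — Apparent power: |S| = 304.4 VA.
Step 11 — Power factor: PF = P/|S| = 0.9999 (leading).

(a) P = 304.3 W  (b) Q = -4.737 VAR  (c) S = 304.4 VA  (d) PF = 0.9999 (leading)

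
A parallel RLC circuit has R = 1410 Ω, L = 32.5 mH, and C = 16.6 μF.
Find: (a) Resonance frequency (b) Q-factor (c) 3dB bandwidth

Step 1 — Resonance: ω₀ = 1/√(LC) = 1/√(0.0325·1.66e-05) = 1361 rad/s.
Step 2 — f₀ = ω₀/(2π) = 216.7 Hz.
Step 3 — Parallel Q: Q = R/(ω₀L) = 1410/(1361·0.0325) = 31.87.
Step 4 — Bandwidth: Δω = ω₀/Q = 42.72 rad/s; BW = Δω/(2π) = 6.8 Hz.

(a) f₀ = 216.7 Hz  (b) Q = 31.87  (c) BW = 6.8 Hz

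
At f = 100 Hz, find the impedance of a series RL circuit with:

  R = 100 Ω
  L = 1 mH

Step 1 — Angular frequency: ω = 2π·f = 2π·100 = 628.3 rad/s.
Step 2 — Component impedances:
  R: Z = R = 100 Ω
  L: Z = jωL = j·628.3·0.001 = 0 + j0.6283 Ω
Step 3 — Series combination: Z_total = R + L = 100 + j0.6283 Ω = 100∠0.4° Ω.

Z = 100 + j0.6283 Ω = 100∠0.4° Ω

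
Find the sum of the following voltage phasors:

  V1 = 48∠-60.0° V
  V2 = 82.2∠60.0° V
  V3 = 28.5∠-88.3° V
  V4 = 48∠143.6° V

Step 1 — Convert each phasor to rectangular form:
  V1 = 48·(cos(-60.0°) + j·sin(-60.0°)) = 24 - j41.57 V
  V2 = 82.2·(cos(60.0°) + j·sin(60.0°)) = 41.1 + j71.19 V
  V3 = 28.5·(cos(-88.3°) + j·sin(-88.3°)) = 0.8455 - j28.49 V
  V4 = 48·(cos(143.6°) + j·sin(143.6°)) = -38.63 + j28.48 V
Step 2 — Sum components: V_total = 27.31 + j29.61 V.
Step 3 — Convert to polar: |V_total| = 40.29 V, ∠V_total = 47.3°.

V_total = 40.29∠47.3° V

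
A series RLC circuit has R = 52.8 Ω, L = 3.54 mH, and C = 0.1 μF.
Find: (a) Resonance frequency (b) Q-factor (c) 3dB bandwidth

Step 1 — Resonance: ω₀ = 1/√(LC) = 1/√(0.00354·1e-07) = 5.315e+04 rad/s.
Step 2 — f₀ = ω₀/(2π) = 8459 Hz.
Step 3 — Series Q: Q = ω₀L/R = 5.315e+04·0.00354/52.8 = 3.563.
Step 4 — Bandwidth: Δω = ω₀/Q = 1.492e+04 rad/s; BW = Δω/(2π) = 2374 Hz.

(a) f₀ = 8459 Hz  (b) Q = 3.563  (c) BW = 2374 Hz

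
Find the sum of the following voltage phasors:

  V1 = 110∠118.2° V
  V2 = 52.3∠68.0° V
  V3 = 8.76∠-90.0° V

Step 1 — Convert each phasor to rectangular form:
  V1 = 110·(cos(118.2°) + j·sin(118.2°)) = -51.98 + j96.94 V
  V2 = 52.3·(cos(68.0°) + j·sin(68.0°)) = 19.59 + j48.49 V
  V3 = 8.76·(cos(-90.0°) + j·sin(-90.0°)) = 0 - j8.76 V
Step 2 — Sum components: V_total = -32.39 + j136.7 V.
Step 3 — Convert to polar: |V_total| = 140.5 V, ∠V_total = 103.3°.

V_total = 140.5∠103.3° V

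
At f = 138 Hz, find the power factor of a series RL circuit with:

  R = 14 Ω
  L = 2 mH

Step 1 — Angular frequency: ω = 2π·f = 2π·138 = 867.1 rad/s.
Step 2 — Component impedances:
  R: Z = R = 14 Ω
  L: Z = jωL = j·867.1·0.002 = 0 + j1.734 Ω
Step 3 — Series combination: Z_total = R + L = 14 + j1.734 Ω = 14.11∠7.1° Ω.
Step 4 — Power factor: PF = cos(φ) = Re(Z)/|Z| = 14/14.107 = 0.9924.
Step 5 — Type: Im(Z) = 1.734 ⇒ lagging (phase φ = 7.1°).

PF = 0.9924 (lagging, φ = 7.1°)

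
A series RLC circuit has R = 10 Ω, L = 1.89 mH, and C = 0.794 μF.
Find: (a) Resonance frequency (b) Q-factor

Step 1 — Resonance condition Im(Z)=0 gives ω₀ = 1/√(LC).
Step 2 — ω₀ = 1/√(0.00189·7.94e-07) = 2.581e+04 rad/s.
Step 3 — f₀ = ω₀/(2π) = 4108 Hz.
Step 4 — Series Q: Q = ω₀L/R = 2.581e+04·0.00189/10 = 4.879.

(a) f₀ = 4108 Hz  (b) Q = 4.879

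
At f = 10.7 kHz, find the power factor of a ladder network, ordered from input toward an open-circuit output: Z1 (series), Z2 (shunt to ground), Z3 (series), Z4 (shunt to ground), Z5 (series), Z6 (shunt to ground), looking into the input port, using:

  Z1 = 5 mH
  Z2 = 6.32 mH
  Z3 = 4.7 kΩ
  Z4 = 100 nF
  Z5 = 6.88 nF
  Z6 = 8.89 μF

Step 1 — Angular frequency: ω = 2π·f = 2π·1.07e+04 = 6.723e+04 rad/s.
Step 2 — Component impedances:
  Z1: Z = jωL = j·6.723e+04·0.005 = 0 + j336.2 Ω
  Z2: Z = jωL = j·6.723e+04·0.00632 = 0 + j424.9 Ω
  Z3: Z = R = 4700 Ω
  Z4: Z = 1/(jωC) = -j/(ω·C) = 0 - j148.7 Ω
  Z5: Z = 1/(jωC) = -j/(ω·C) = 0 - j2162 Ω
  Z6: Z = 1/(jωC) = -j/(ω·C) = 0 - j1.673 Ω
Step 3 — Ladder network (open output): work backward from the far end, alternating series and parallel combinations. Z_in = 38.27 + j758.7 Ω = 759.7∠87.1° Ω.
Step 4 — Power factor: PF = cos(φ) = Re(Z)/|Z| = 38.27/759.7 = 0.05038.
Step 5 — Type: Im(Z) = 758.7 ⇒ lagging (phase φ = 87.1°).

PF = 0.05038 (lagging, φ = 87.1°)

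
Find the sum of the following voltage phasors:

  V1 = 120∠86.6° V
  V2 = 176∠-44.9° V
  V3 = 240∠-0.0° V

Step 1 — Convert each phasor to rectangular form:
  V1 = 120·(cos(86.6°) + j·sin(86.6°)) = 7.117 + j119.8 V
  V2 = 176·(cos(-44.9°) + j·sin(-44.9°)) = 124.7 - j124.2 V
  V3 = 240·(cos(-0.0°) + j·sin(-0.0°)) = 240 V
Step 2 — Sum components: V_total = 371.8 - j4.445 V.
Step 3 — Convert to polar: |V_total| = 371.8 V, ∠V_total = -0.7°.

V_total = 371.8∠-0.7° V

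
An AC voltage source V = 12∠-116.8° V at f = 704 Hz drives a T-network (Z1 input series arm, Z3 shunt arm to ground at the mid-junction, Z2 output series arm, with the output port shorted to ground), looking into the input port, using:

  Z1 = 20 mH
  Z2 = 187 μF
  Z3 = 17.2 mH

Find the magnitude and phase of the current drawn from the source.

Step 1 — Angular frequency: ω = 2π·f = 2π·704 = 4423 rad/s.
Step 2 — Component impedances:
  Z1: Z = jωL = j·4423·0.02 = 0 + j88.47 Ω
  Z2: Z = 1/(jωC) = -j/(ω·C) = 0 - j1.209 Ω
  Z3: Z = jωL = j·4423·0.0172 = 0 + j76.08 Ω
Step 3 — With the output port shorted to ground, the output series arm Z2 runs from the junction to ground; the shunt arm Z3 also runs from the junction to ground. They appear in parallel: Z3 || Z2 = 0 - j1.228 Ω.
Step 4 — Series with input arm Z1: Z_in = Z1 + (Z3 || Z2) = 0 + j87.24 Ω = 87.24∠90.0° Ω.
Step 5 — Source phasor: V = 12∠-116.8° V = -5.411 - j10.71 V.
Step 6 — Ohm's law: I = V / Z_total = (-5.411 - j10.71) / (0 + j87.24) = -0.1228 + j0.06202 A.
Step 7 — Convert to polar: |I| = 0.1376 A, ∠I = 153.2°.

I = 0.1376∠153.2° A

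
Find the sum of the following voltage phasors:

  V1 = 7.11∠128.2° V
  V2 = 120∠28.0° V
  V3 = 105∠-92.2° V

Step 1 — Convert each phasor to rectangular form:
  V1 = 7.11·(cos(128.2°) + j·sin(128.2°)) = -4.397 + j5.587 V
  V2 = 120·(cos(28.0°) + j·sin(28.0°)) = 106 + j56.34 V
  V3 = 105·(cos(-92.2°) + j·sin(-92.2°)) = -4.031 - j104.9 V
Step 2 — Sum components: V_total = 97.53 - j43 V.
Step 3 — Convert to polar: |V_total| = 106.6 V, ∠V_total = -23.8°.

V_total = 106.6∠-23.8° V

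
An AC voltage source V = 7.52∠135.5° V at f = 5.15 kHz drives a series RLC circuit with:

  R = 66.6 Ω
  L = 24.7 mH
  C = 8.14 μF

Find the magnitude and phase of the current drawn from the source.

Step 1 — Angular frequency: ω = 2π·f = 2π·5150 = 3.236e+04 rad/s.
Step 2 — Component impedances:
  R: Z = R = 66.6 Ω
  L: Z = jωL = j·3.236e+04·0.0247 = 0 + j799.3 Ω
  C: Z = 1/(jωC) = -j/(ω·C) = 0 - j3.797 Ω
Step 3 — Series combination: Z_total = R + L + C = 66.6 + j795.5 Ω = 798.2∠85.2° Ω.
Step 4 — Source phasor: V = 7.52∠135.5° V = -5.364 + j5.271 V.
Step 5 — Ohm's law: I = V / Z_total = (-5.364 + j5.271) / (66.6 + j795.5) = 0.006019 + j0.007247 A.
Step 6 — Convert to polar: |I| = 0.009421 A, ∠I = 50.3°.

I = 0.009421∠50.3° A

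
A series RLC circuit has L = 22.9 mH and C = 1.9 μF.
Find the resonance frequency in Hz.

Step 1 — Resonance condition Im(Z)=0 gives ω₀ = 1/√(LC).
Step 2 — ω₀ = 1/√(0.0229·1.9e-06) = 4794 rad/s.
Step 3 — f₀ = ω₀/(2π) = 763 Hz.

f₀ = 763 Hz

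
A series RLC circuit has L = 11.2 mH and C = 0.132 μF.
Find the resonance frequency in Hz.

Step 1 — Resonance condition Im(Z)=0 gives ω₀ = 1/√(LC).
Step 2 — ω₀ = 1/√(0.0112·1.32e-07) = 2.601e+04 rad/s.
Step 3 — f₀ = ω₀/(2π) = 4139 Hz.

f₀ = 4139 Hz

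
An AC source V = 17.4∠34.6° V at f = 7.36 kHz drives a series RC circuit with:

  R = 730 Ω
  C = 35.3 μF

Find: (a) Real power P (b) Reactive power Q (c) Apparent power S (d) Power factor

Step 1 — Angular frequency: ω = 2π·f = 2π·7360 = 4.624e+04 rad/s.
Step 2 — Component impedances:
  R: Z = R = 730 Ω
  C: Z = 1/(jωC) = -j/(ω·C) = 0 - j0.6126 Ω
Step 3 — Series combination: Z_total = R + C = 730 - j0.6126 Ω = 730∠-0.0° Ω.
Step 4 — Source phasor: V = 17.4∠34.6° V = 14.32 + j9.88 V.
Step 5 — Current: I = V / Z = 0.01961 + j0.01355 A = 0.02384∠34.6° A.
Step 6 — Complex power: S = V·I* = 0.4147 - j0.000348 VA.
Step 7 — Real power: P = Re(S) = 0.4147 W.
Step 8 — Reactive power: Q = Im(S) = -0.000348 VAR.
Step 9 — Apparent power: |S| = 0.4147 VA.
Step 10 — Power factor: PF = P/|S| = 1 (leading).

(a) P = 0.4147 W  (b) Q = -0.000348 VAR  (c) S = 0.4147 VA  (d) PF = 1 (leading)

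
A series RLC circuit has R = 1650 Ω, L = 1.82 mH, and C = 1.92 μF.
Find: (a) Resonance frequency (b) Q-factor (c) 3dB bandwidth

Step 1 — Resonance condition Im(Z)=0 gives ω₀ = 1/√(LC).
Step 2 — ω₀ = 1/√(0.00182·1.92e-06) = 1.692e+04 rad/s.
Step 3 — f₀ = ω₀/(2π) = 2692 Hz.
Step 4 — Series Q: Q = ω₀L/R = 1.692e+04·0.00182/1650 = 0.01866.
Step 5 — 3dB bandwidth: Δω = ω₀/Q = 9.066e+05 rad/s; BW = Δω/(2π) = 1.443e+05 Hz.

(a) f₀ = 2692 Hz  (b) Q = 0.01866  (c) BW = 1.443e+05 Hz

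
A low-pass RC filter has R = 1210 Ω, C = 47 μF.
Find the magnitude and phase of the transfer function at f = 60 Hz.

Step 1 — Angular frequency: ω = 2π·60 = 377 rad/s.
Step 2 — Transfer function: H(jω) = 1/(1 + jωRC).
Step 3 — Denominator: 1 + jωRC = 1 + j·377·1210·4.7e-05 = 1 + j21.44.
Step 4 — H = 0.002171 - j0.04654.
Step 5 — Magnitude: |H| = 0.04659 (-26.6 dB); phase: φ = -87.3°.

|H| = 0.04659 (-26.6 dB), φ = -87.3°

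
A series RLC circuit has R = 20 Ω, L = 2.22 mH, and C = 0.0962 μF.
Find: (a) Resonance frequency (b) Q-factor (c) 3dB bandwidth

Step 1 — Resonance: ω₀ = 1/√(LC) = 1/√(0.00222·9.62e-08) = 6.843e+04 rad/s.
Step 2 — f₀ = ω₀/(2π) = 1.089e+04 Hz.
Step 3 — Series Q: Q = ω₀L/R = 6.843e+04·0.00222/20 = 7.596.
Step 4 — Bandwidth: Δω = ω₀/Q = 9009 rad/s; BW = Δω/(2π) = 1434 Hz.

(a) f₀ = 1.089e+04 Hz  (b) Q = 7.596  (c) BW = 1434 Hz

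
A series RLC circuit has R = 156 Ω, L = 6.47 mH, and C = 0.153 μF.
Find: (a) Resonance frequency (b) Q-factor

Step 1 — Resonance condition Im(Z)=0 gives ω₀ = 1/√(LC).
Step 2 — ω₀ = 1/√(0.00647·1.53e-07) = 3.178e+04 rad/s.
Step 3 — f₀ = ω₀/(2π) = 5059 Hz.
Step 4 — Series Q: Q = ω₀L/R = 3.178e+04·0.00647/156 = 1.318.

(a) f₀ = 5059 Hz  (b) Q = 1.318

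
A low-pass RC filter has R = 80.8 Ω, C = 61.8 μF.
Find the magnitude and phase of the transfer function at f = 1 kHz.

Step 1 — Angular frequency: ω = 2π·1000 = 6283 rad/s.
Step 2 — Transfer function: H(jω) = 1/(1 + jωRC).
Step 3 — Denominator: 1 + jωRC = 1 + j·6283·80.8·6.18e-05 = 1 + j31.37.
Step 4 — H = 0.001015 - j0.03184.
Step 5 — Magnitude: |H| = 0.03186 (-29.9 dB); phase: φ = -88.2°.

|H| = 0.03186 (-29.9 dB), φ = -88.2°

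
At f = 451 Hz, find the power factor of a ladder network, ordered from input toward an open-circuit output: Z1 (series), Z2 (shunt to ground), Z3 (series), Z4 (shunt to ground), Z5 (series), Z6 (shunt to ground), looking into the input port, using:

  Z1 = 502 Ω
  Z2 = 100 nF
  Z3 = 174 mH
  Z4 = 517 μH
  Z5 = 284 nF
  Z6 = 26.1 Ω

Step 1 — Angular frequency: ω = 2π·f = 2π·451 = 2834 rad/s.
Step 2 — Component impedances:
  Z1: Z = R = 502 Ω
  Z2: Z = 1/(jωC) = -j/(ω·C) = 0 - j3529 Ω
  Z3: Z = jωL = j·2834·0.174 = 0 + j493.1 Ω
  Z4: Z = jωL = j·2834·0.000517 = 0 + j1.465 Ω
  Z5: Z = 1/(jωC) = -j/(ω·C) = 0 - j1243 Ω
  Z6: Z = R = 26.1 Ω
Step 3 — Ladder network (open output): work backward from the far end, alternating series and parallel combinations. Z_in = 502 + j575.1 Ω = 763.4∠48.9° Ω.
Step 4 — Power factor: PF = cos(φ) = Re(Z)/|Z| = 502/763.4 = 0.6576.
Step 5 — Type: Im(Z) = 575.1 ⇒ lagging (phase φ = 48.9°).

PF = 0.6576 (lagging, φ = 48.9°)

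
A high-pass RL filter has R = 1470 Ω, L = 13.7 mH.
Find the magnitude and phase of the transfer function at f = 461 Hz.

Step 1 — Angular frequency: ω = 2π·461 = 2897 rad/s.
Step 2 — Transfer function: H(jω) = jωL/(R + jωL).
Step 3 — Numerator jωL = j·39.68; denominator R + jωL = 1470 + j39.68.
Step 4 — H = 0.0007282 + j0.02698.
Step 5 — Magnitude: |H| = 0.02699 (-31.4 dB); phase: φ = 88.5°.

|H| = 0.02699 (-31.4 dB), φ = 88.5°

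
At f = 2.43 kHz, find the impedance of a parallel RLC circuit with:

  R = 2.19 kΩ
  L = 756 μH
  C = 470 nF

Step 1 — Angular frequency: ω = 2π·f = 2π·2430 = 1.527e+04 rad/s.
Step 2 — Component impedances:
  R: Z = R = 2190 Ω
  L: Z = jωL = j·1.527e+04·0.000756 = 0 + j11.54 Ω
  C: Z = 1/(jωC) = -j/(ω·C) = 0 - j139.4 Ω
Step 3 — Parallel combination: 1/Z_total = 1/R + 1/L + 1/C; Z_total = 0.07232 + j12.58 Ω = 12.58∠89.7° Ω.

Z = 0.07232 + j12.58 Ω = 12.58∠89.7° Ω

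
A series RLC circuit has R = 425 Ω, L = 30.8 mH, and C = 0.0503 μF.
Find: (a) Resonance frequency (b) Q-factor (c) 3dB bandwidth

Step 1 — Resonance: ω₀ = 1/√(LC) = 1/√(0.0308·5.03e-08) = 2.541e+04 rad/s.
Step 2 — f₀ = ω₀/(2π) = 4044 Hz.
Step 3 — Series Q: Q = ω₀L/R = 2.541e+04·0.0308/425 = 1.841.
Step 4 — Bandwidth: Δω = ω₀/Q = 1.38e+04 rad/s; BW = Δω/(2π) = 2196 Hz.

(a) f₀ = 4044 Hz  (b) Q = 1.841  (c) BW = 2196 Hz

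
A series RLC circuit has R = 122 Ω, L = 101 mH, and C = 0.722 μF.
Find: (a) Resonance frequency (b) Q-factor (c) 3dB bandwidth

Step 1 — Resonance condition Im(Z)=0 gives ω₀ = 1/√(LC).
Step 2 — ω₀ = 1/√(0.101·7.22e-07) = 3703 rad/s.
Step 3 — f₀ = ω₀/(2π) = 589.4 Hz.
Step 4 — Series Q: Q = ω₀L/R = 3703·0.101/122 = 3.066.
Step 5 — 3dB bandwidth: Δω = ω₀/Q = 1208 rad/s; BW = Δω/(2π) = 192.2 Hz.

(a) f₀ = 589.4 Hz  (b) Q = 3.066  (c) BW = 192.2 Hz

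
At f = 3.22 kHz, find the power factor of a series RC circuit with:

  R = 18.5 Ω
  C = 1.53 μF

Step 1 — Angular frequency: ω = 2π·f = 2π·3220 = 2.023e+04 rad/s.
Step 2 — Component impedances:
  R: Z = R = 18.5 Ω
  C: Z = 1/(jωC) = -j/(ω·C) = 0 - j32.31 Ω
Step 3 — Series combination: Z_total = R + C = 18.5 - j32.31 Ω = 37.23∠-60.2° Ω.
Step 4 — Power factor: PF = cos(φ) = Re(Z)/|Z| = 18.5/37.23 = 0.4969.
Step 5 — Type: Im(Z) = -32.31 ⇒ leading (phase φ = -60.2°).

PF = 0.4969 (leading, φ = -60.2°)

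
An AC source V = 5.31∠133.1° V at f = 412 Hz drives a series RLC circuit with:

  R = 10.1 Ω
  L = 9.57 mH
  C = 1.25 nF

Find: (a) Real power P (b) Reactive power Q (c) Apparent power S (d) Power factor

Step 1 — Angular frequency: ω = 2π·f = 2π·412 = 2589 rad/s.
Step 2 — Component impedances:
  R: Z = R = 10.1 Ω
  L: Z = jωL = j·2589·0.00957 = 0 + j24.77 Ω
  C: Z = 1/(jωC) = -j/(ω·C) = 0 - j3.09e+05 Ω
Step 3 — Series combination: Z_total = R + L + C = 10.1 - j3.09e+05 Ω = 3.09e+05∠-90.0° Ω.
Step 4 — Source phasor: V = 5.31∠133.1° V = -3.628 + j3.877 V.
Step 5 — Current: I = V / Z = -1.255e-05 - j1.174e-05 A = 1.718e-05∠-136.9° A.
Step 6 — Complex power: S = V·I* = 2.982e-09 - j9.125e-05 VA.
Step 7 — Real power: P = Re(S) = 2.982e-09 W.
Step 8 — Reactive power: Q = Im(S) = -9.125e-05 VAR.
Step 9 — Apparent power: |S| = 9.125e-05 VA.
Step 10 — Power factor: PF = P/|S| = 3.268e-05 (leading).

(a) P = 2.982e-09 W  (b) Q = -9.125e-05 VAR  (c) S = 9.125e-05 VA  (d) PF = 3.268e-05 (leading)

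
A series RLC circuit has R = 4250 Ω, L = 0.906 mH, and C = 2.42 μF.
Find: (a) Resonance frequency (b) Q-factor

Step 1 — Resonance condition Im(Z)=0 gives ω₀ = 1/√(LC).
Step 2 — ω₀ = 1/√(0.000906·2.42e-06) = 2.136e+04 rad/s.
Step 3 — f₀ = ω₀/(2π) = 3399 Hz.
Step 4 — Series Q: Q = ω₀L/R = 2.136e+04·0.000906/4250 = 0.004553.

(a) f₀ = 3399 Hz  (b) Q = 0.004553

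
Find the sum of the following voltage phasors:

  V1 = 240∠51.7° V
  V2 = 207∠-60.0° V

Step 1 — Convert each phasor to rectangular form:
  V1 = 240·(cos(51.7°) + j·sin(51.7°)) = 148.7 + j188.3 V
  V2 = 207·(cos(-60.0°) + j·sin(-60.0°)) = 103.5 - j179.3 V
Step 2 — Sum components: V_total = 252.2 + j9.079 V.
Step 3 — Convert to polar: |V_total| = 252.4 V, ∠V_total = 2.1°.

V_total = 252.4∠2.1° V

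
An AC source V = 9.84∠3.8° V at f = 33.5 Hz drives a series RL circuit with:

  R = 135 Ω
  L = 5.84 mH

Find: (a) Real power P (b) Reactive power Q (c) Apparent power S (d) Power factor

Step 1 — Angular frequency: ω = 2π·f = 2π·33.5 = 210.5 rad/s.
Step 2 — Component impedances:
  R: Z = R = 135 Ω
  L: Z = jωL = j·210.5·0.00584 = 0 + j1.229 Ω
Step 3 — Series combination: Z_total = R + L = 135 + j1.229 Ω = 135∠0.5° Ω.
Step 4 — Source phasor: V = 9.84∠3.8° V = 9.818 + j0.6521 V.
Step 5 — Current: I = V / Z = 0.07277 + j0.004168 A = 0.07289∠3.3° A.
Step 6 — Complex power: S = V·I* = 0.7172 + j0.00653 VA.
Step 7 — Real power: P = Re(S) = 0.7172 W.
Step 8 — Reactive power: Q = Im(S) = 0.00653 VAR.
Step 9 — Apparent power: |S| = 0.7172 VA.
Step 10 — Power factor: PF = P/|S| = 1 (lagging).

(a) P = 0.7172 W  (b) Q = 0.00653 VAR  (c) S = 0.7172 VA  (d) PF = 1 (lagging)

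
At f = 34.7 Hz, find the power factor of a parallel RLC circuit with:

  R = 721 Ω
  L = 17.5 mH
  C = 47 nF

Step 1 — Angular frequency: ω = 2π·f = 2π·34.7 = 218 rad/s.
Step 2 — Component impedances:
  R: Z = R = 721 Ω
  L: Z = jωL = j·218·0.0175 = 0 + j3.815 Ω
  C: Z = 1/(jωC) = -j/(ω·C) = 0 - j9.759e+04 Ω
Step 3 — Parallel combination: 1/Z_total = 1/R + 1/L + 1/C; Z_total = 0.02019 + j3.816 Ω = 3.816∠89.7° Ω.
Step 4 — Power factor: PF = cos(φ) = Re(Z)/|Z| = 0.020192/3.8156 = 0.005292.
Step 5 — Type: Im(Z) = 3.816 ⇒ lagging (phase φ = 89.7°).

PF = 0.005292 (lagging, φ = 89.7°)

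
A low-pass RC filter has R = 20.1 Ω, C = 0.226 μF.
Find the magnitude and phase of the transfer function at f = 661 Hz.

Step 1 — Angular frequency: ω = 2π·661 = 4153 rad/s.
Step 2 — Transfer function: H(jω) = 1/(1 + jωRC).
Step 3 — Denominator: 1 + jωRC = 1 + j·4153·20.1·2.26e-07 = 1 + j0.01887.
Step 4 — H = 0.9996 - j0.01886.
Step 5 — Magnitude: |H| = 0.9998 (-0.0 dB); phase: φ = -1.1°.

|H| = 0.9998 (-0.0 dB), φ = -1.1°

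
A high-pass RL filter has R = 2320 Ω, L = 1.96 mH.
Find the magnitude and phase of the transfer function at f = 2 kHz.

Step 1 — Angular frequency: ω = 2π·2000 = 1.257e+04 rad/s.
Step 2 — Transfer function: H(jω) = jωL/(R + jωL).
Step 3 — Numerator jωL = j·24.63; denominator R + jωL = 2320 + j24.63.
Step 4 — H = 0.0001127 + j0.01062.
Step 5 — Magnitude: |H| = 0.01062 (-39.5 dB); phase: φ = 89.4°.

|H| = 0.01062 (-39.5 dB), φ = 89.4°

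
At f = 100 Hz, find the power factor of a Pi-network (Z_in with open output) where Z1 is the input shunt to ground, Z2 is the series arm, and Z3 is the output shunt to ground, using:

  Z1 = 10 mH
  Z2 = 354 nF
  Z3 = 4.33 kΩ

Step 1 — Angular frequency: ω = 2π·f = 2π·100 = 628.3 rad/s.
Step 2 — Component impedances:
  Z1: Z = jωL = j·628.3·0.01 = 0 + j6.283 Ω
  Z2: Z = 1/(jωC) = -j/(ω·C) = 0 - j4496 Ω
  Z3: Z = R = 4330 Ω
Step 3 — With open output, the series arm Z2 and the output shunt Z3 appear in series to ground: Z2 + Z3 = 4330 - j4496 Ω.
Step 4 — Parallel with input shunt Z1: Z_in = Z1 || (Z2 + Z3) = 0.004394 + j6.288 Ω = 6.288∠90.0° Ω.
Step 5 — Power factor: PF = cos(φ) = Re(Z)/|Z| = 0.004394/6.288 = 0.0006988.
Step 6 — Type: Im(Z) = 6.288 ⇒ lagging (phase φ = 90.0°).

PF = 0.0006988 (lagging, φ = 90.0°)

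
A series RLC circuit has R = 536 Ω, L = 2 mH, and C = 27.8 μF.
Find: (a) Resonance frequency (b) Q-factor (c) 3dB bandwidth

Step 1 — Resonance condition Im(Z)=0 gives ω₀ = 1/√(LC).
Step 2 — ω₀ = 1/√(0.002·2.78e-05) = 4241 rad/s.
Step 3 — f₀ = ω₀/(2π) = 675 Hz.
Step 4 — Series Q: Q = ω₀L/R = 4241·0.002/536 = 0.01582.
Step 5 — 3dB bandwidth: Δω = ω₀/Q = 2.68e+05 rad/s; BW = Δω/(2π) = 4.265e+04 Hz.

(a) f₀ = 675 Hz  (b) Q = 0.01582  (c) BW = 4.265e+04 Hz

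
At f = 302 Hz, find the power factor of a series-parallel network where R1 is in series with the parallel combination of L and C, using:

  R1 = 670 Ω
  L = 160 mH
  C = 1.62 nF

Step 1 — Angular frequency: ω = 2π·f = 2π·302 = 1898 rad/s.
Step 2 — Component impedances:
  R1: Z = R = 670 Ω
  L: Z = jωL = j·1898·0.16 = 0 + j303.6 Ω
  C: Z = 1/(jωC) = -j/(ω·C) = 0 - j3.253e+05 Ω
Step 3 — Parallel branch: L || C = 1/(1/L + 1/C) = 0 + j303.9 Ω.
Step 4 — Series with R1: Z_total = R1 + (L || C) = 670 + j303.9 Ω = 735.7∠24.4° Ω.
Step 5 — Power factor: PF = cos(φ) = Re(Z)/|Z| = 670/735.7 = 0.9107.
Step 6 — Type: Im(Z) = 303.9 ⇒ lagging (phase φ = 24.4°).

PF = 0.9107 (lagging, φ = 24.4°)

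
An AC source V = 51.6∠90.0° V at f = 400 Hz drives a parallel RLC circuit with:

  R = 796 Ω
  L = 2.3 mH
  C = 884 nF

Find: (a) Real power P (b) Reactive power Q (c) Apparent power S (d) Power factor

Step 1 — Angular frequency: ω = 2π·f = 2π·400 = 2513 rad/s.
Step 2 — Component impedances:
  R: Z = R = 796 Ω
  L: Z = jωL = j·2513·0.0023 = 0 + j5.781 Ω
  C: Z = 1/(jωC) = -j/(ω·C) = 0 - j450.1 Ω
Step 3 — Parallel combination: 1/Z_total = 1/R + 1/L + 1/C; Z_total = 0.04308 + j5.855 Ω = 5.856∠89.6° Ω.
Step 4 — Source phasor: V = 51.6∠90.0° V = 0 + j51.6 V.
Step 5 — Current: I = V / Z = 8.812 + j0.06482 A = 8.812∠0.4° A.
Step 6 — Complex power: S = V·I* = 3.345 + j454.7 VA.
Step 7 — Real power: P = Re(S) = 3.345 W.
Step 8 — Reactive power: Q = Im(S) = 454.7 VAR.
Step 9 — Apparent power: |S| = 454.7 VA.
Step 10 — Power factor: PF = P/|S| = 0.007356 (lagging).

(a) P = 3.345 W  (b) Q = 454.7 VAR  (c) S = 454.7 VA  (d) PF = 0.007356 (lagging)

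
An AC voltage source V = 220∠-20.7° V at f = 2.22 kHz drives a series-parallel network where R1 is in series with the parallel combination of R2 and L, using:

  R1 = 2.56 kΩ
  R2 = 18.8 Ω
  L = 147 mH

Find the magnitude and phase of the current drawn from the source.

Step 1 — Angular frequency: ω = 2π·f = 2π·2220 = 1.395e+04 rad/s.
Step 2 — Component impedances:
  R1: Z = R = 2560 Ω
  R2: Z = R = 18.8 Ω
  L: Z = jωL = j·1.395e+04·0.147 = 0 + j2050 Ω
Step 3 — Parallel branch: R2 || L = 1/(1/R2 + 1/L) = 18.8 + j0.1724 Ω.
Step 4 — Series with R1: Z_total = R1 + (R2 || L) = 2579 + j0.1724 Ω = 2579∠0.0° Ω.
Step 5 — Source phasor: V = 220∠-20.7° V = 205.8 - j77.76 V.
Step 6 — Ohm's law: I = V / Z_total = (205.8 - j77.76) / (2579 + j0.1724) = 0.0798 - j0.03016 A.
Step 7 — Convert to polar: |I| = 0.08531 A, ∠I = -20.7°.

I = 0.08531∠-20.7° A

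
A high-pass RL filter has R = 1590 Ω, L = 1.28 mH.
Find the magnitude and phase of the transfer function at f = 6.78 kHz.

Step 1 — Angular frequency: ω = 2π·6780 = 4.26e+04 rad/s.
Step 2 — Transfer function: H(jω) = jωL/(R + jωL).
Step 3 — Numerator jωL = j·54.53; denominator R + jωL = 1590 + j54.53.
Step 4 — H = 0.001175 + j0.03425.
Step 5 — Magnitude: |H| = 0.03427 (-29.3 dB); phase: φ = 88.0°.

|H| = 0.03427 (-29.3 dB), φ = 88.0°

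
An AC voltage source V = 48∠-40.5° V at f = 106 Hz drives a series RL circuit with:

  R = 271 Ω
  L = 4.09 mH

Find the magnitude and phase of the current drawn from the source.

Step 1 — Angular frequency: ω = 2π·f = 2π·106 = 666 rad/s.
Step 2 — Component impedances:
  R: Z = R = 271 Ω
  L: Z = jωL = j·666·0.00409 = 0 + j2.724 Ω
Step 3 — Series combination: Z_total = R + L = 271 + j2.724 Ω = 271∠0.6° Ω.
Step 4 — Source phasor: V = 48∠-40.5° V = 36.5 - j31.17 V.
Step 5 — Ohm's law: I = V / Z_total = (36.5 - j31.17) / (271 + j2.724) = 0.1335 - j0.1164 A.
Step 6 — Convert to polar: |I| = 0.1771 A, ∠I = -41.1°.

I = 0.1771∠-41.1° A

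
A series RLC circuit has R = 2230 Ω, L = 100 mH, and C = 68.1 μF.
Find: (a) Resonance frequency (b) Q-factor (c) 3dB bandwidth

Step 1 — Resonance: ω₀ = 1/√(LC) = 1/√(0.1·6.81e-05) = 383.2 rad/s.
Step 2 — f₀ = ω₀/(2π) = 60.99 Hz.
Step 3 — Series Q: Q = ω₀L/R = 383.2·0.1/2230 = 0.01718.
Step 4 — Bandwidth: Δω = ω₀/Q = 2.23e+04 rad/s; BW = Δω/(2π) = 3549 Hz.

(a) f₀ = 60.99 Hz  (b) Q = 0.01718  (c) BW = 3549 Hz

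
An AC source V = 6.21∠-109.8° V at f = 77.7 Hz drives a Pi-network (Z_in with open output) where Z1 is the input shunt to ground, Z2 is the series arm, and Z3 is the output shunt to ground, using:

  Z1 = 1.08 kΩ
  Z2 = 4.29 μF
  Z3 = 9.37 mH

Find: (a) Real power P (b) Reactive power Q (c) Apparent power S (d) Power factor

Step 1 — Angular frequency: ω = 2π·f = 2π·77.7 = 488.2 rad/s.
Step 2 — Component impedances:
  Z1: Z = R = 1080 Ω
  Z2: Z = 1/(jωC) = -j/(ω·C) = 0 - j477.5 Ω
  Z3: Z = jωL = j·488.2·0.00937 = 0 + j4.574 Ω
Step 3 — With open output, the series arm Z2 and the output shunt Z3 appear in series to ground: Z2 + Z3 = 0 - j472.9 Ω.
Step 4 — Parallel with input shunt Z1: Z_in = Z1 || (Z2 + Z3) = 173.7 - j396.8 Ω = 433.2∠-66.4° Ω.
Step 5 — Source phasor: V = 6.21∠-109.8° V = -2.104 - j5.843 V.
Step 6 — Current: I = V / Z = 0.01041 - j0.009858 A = 0.01434∠-43.4° A.
Step 7 — Complex power: S = V·I* = 0.03571 - j0.08155 VA.
Step 8 — Real power: P = Re(S) = 0.03571 W.
Step 9 — Reactive power: Q = Im(S) = -0.08155 VAR.
Step 10 — Apparent power: |S| = 0.08902 VA.
Step 11 — Power factor: PF = P/|S| = 0.4011 (leading).

(a) P = 0.03571 W  (b) Q = -0.08155 VAR  (c) S = 0.08902 VA  (d) PF = 0.4011 (leading)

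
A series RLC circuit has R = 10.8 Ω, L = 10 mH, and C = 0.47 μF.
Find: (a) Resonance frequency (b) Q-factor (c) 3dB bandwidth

Step 1 — Resonance: ω₀ = 1/√(LC) = 1/√(0.01·4.7e-07) = 1.459e+04 rad/s.
Step 2 — f₀ = ω₀/(2π) = 2322 Hz.
Step 3 — Series Q: Q = ω₀L/R = 1.459e+04·0.01/10.8 = 13.51.
Step 4 — Bandwidth: Δω = ω₀/Q = 1080 rad/s; BW = Δω/(2π) = 171.9 Hz.

(a) f₀ = 2322 Hz  (b) Q = 13.51  (c) BW = 171.9 Hz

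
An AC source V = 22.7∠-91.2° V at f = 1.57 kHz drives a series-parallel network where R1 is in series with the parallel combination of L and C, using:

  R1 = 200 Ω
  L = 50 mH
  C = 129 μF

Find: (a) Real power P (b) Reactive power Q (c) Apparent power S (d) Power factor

Step 1 — Angular frequency: ω = 2π·f = 2π·1570 = 9865 rad/s.
Step 2 — Component impedances:
  R1: Z = R = 200 Ω
  L: Z = jωL = j·9865·0.05 = 0 + j493.2 Ω
  C: Z = 1/(jωC) = -j/(ω·C) = 0 - j0.7858 Ω
Step 3 — Parallel branch: L || C = 1/(1/L + 1/C) = 0 - j0.7871 Ω.
Step 4 — Series with R1: Z_total = R1 + (L || C) = 200 - j0.7871 Ω = 200∠-0.2° Ω.
Step 5 — Source phasor: V = 22.7∠-91.2° V = -0.4754 - j22.7 V.
Step 6 — Current: I = V / Z = -0.00193 - j0.1135 A = 0.1135∠-91.0° A.
Step 7 — Complex power: S = V·I* = 2.576 - j0.01014 VA.
Step 8 — Real power: P = Re(S) = 2.576 W.
Step 9 — Reactive power: Q = Im(S) = -0.01014 VAR.
Step 10 — Apparent power: |S| = 2.576 VA.
Step 11 — Power factor: PF = P/|S| = 1 (leading).

(a) P = 2.576 W  (b) Q = -0.01014 VAR  (c) S = 2.576 VA  (d) PF = 1 (leading)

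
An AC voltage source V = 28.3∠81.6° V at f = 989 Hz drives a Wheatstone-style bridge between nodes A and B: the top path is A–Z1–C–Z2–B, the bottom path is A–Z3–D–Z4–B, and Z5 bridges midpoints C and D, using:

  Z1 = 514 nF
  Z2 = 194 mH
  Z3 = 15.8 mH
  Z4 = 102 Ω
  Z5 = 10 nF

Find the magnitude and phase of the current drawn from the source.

Step 1 — Angular frequency: ω = 2π·f = 2π·989 = 6214 rad/s.
Step 2 — Component impedances:
  Z1: Z = 1/(jωC) = -j/(ω·C) = 0 - j313.1 Ω
  Z2: Z = jωL = j·6214·0.194 = 0 + j1206 Ω
  Z3: Z = jωL = j·6214·0.0158 = 0 + j98.18 Ω
  Z4: Z = R = 102 Ω
  Z5: Z = 1/(jωC) = -j/(ω·C) = 0 - j1.609e+04 Ω
Step 3 — Bridge requires nodal analysis (the Z5 bridge couples midpoints C and D, so the two paths cannot be reduced to a simple series/parallel combination). Setting node B to ground and injecting 1 A at node A, the 3-node admittance system at A, C, D solves to V_A = Z_AB = 82.21 + j97.76 Ω = 127.7∠49.9° Ω.
Step 4 — Source phasor: V = 28.3∠81.6° V = 4.134 + j28 V.
Step 5 — Ohm's law: I = V / Z_total = (4.134 + j28) / (82.21 + j97.76) = 0.1886 + j0.1163 A.
Step 6 — Convert to polar: |I| = 0.2216 A, ∠I = 31.7°.

I = 0.2216∠31.7° A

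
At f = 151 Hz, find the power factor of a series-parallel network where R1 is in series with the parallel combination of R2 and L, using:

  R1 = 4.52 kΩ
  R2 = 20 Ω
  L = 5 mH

Step 1 — Angular frequency: ω = 2π·f = 2π·151 = 948.8 rad/s.
Step 2 — Component impedances:
  R1: Z = R = 4520 Ω
  R2: Z = R = 20 Ω
  L: Z = jωL = j·948.8·0.005 = 0 + j4.744 Ω
Step 3 — Parallel branch: R2 || L = 1/(1/R2 + 1/L) = 1.065 + j4.491 Ω.
Step 4 — Series with R1: Z_total = R1 + (R2 || L) = 4521 + j4.491 Ω = 4521∠0.1° Ω.
Step 5 — Power factor: PF = cos(φ) = Re(Z)/|Z| = 4521/4521 = 1.
Step 6 — Type: Im(Z) = 4.491 ⇒ lagging (phase φ = 0.1°).

PF = 1 (lagging, φ = 0.1°)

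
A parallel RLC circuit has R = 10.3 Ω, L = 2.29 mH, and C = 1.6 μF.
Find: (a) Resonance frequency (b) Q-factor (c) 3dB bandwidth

Step 1 — Resonance: ω₀ = 1/√(LC) = 1/√(0.00229·1.6e-06) = 1.652e+04 rad/s.
Step 2 — f₀ = ω₀/(2π) = 2629 Hz.
Step 3 — Parallel Q: Q = R/(ω₀L) = 10.3/(1.652e+04·0.00229) = 0.2723.
Step 4 — Bandwidth: Δω = ω₀/Q = 6.068e+04 rad/s; BW = Δω/(2π) = 9657 Hz.

(a) f₀ = 2629 Hz  (b) Q = 0.2723  (c) BW = 9657 Hz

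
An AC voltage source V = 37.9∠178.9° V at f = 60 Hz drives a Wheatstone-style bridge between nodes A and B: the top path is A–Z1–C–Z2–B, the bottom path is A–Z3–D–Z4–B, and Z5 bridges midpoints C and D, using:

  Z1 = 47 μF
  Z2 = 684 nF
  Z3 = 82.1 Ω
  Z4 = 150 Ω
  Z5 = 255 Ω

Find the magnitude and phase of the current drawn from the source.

Step 1 — Angular frequency: ω = 2π·f = 2π·60 = 377 rad/s.
Step 2 — Component impedances:
  Z1: Z = 1/(jωC) = -j/(ω·C) = 0 - j56.44 Ω
  Z2: Z = 1/(jωC) = -j/(ω·C) = 0 - j3878 Ω
  Z3: Z = R = 82.1 Ω
  Z4: Z = R = 150 Ω
  Z5: Z = R = 255 Ω
Step 3 — Bridge requires nodal analysis (the Z5 bridge couples midpoints C and D, so the two paths cannot be reduced to a simple series/parallel combination). Setting node B to ground and injecting 1 A at node A, the 3-node admittance system at A, C, D solves to V_A = Z_AB = 213.1 - j14.58 Ω = 213.6∠-3.9° Ω.
Step 4 — Source phasor: V = 37.9∠178.9° V = -37.89 + j0.7276 V.
Step 5 — Ohm's law: I = V / Z_total = (-37.89 + j0.7276) / (213.1 - j14.58) = -0.1772 - j0.00871 A.
Step 6 — Convert to polar: |I| = 0.1774 A, ∠I = -177.2°.

I = 0.1774∠-177.2° A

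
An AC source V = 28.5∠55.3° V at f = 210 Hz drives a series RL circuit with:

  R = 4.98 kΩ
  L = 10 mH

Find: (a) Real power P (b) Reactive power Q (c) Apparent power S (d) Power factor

Step 1 — Angular frequency: ω = 2π·f = 2π·210 = 1319 rad/s.
Step 2 — Component impedances:
  R: Z = R = 4980 Ω
  L: Z = jωL = j·1319·0.01 = 0 + j13.19 Ω
Step 3 — Series combination: Z_total = R + L = 4980 + j13.19 Ω = 4980∠0.2° Ω.
Step 4 — Source phasor: V = 28.5∠55.3° V = 16.22 + j23.43 V.
Step 5 — Current: I = V / Z = 0.00327 + j0.004696 A = 0.005723∠55.1° A.
Step 6 — Complex power: S = V·I* = 0.1631 + j0.0004321 VA.
Step 7 — Real power: P = Re(S) = 0.1631 W.
Step 8 — Reactive power: Q = Im(S) = 0.0004321 VAR.
Step 9 — Apparent power: |S| = 0.1631 VA.
Step 10 — Power factor: PF = P/|S| = 1 (lagging).

(a) P = 0.1631 W  (b) Q = 0.0004321 VAR  (c) S = 0.1631 VA  (d) PF = 1 (lagging)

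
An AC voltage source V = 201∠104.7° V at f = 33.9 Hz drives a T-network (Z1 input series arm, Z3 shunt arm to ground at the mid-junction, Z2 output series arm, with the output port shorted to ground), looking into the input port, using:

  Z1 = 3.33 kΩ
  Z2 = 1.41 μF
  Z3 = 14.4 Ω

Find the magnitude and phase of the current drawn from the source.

Step 1 — Angular frequency: ω = 2π·f = 2π·33.9 = 213 rad/s.
Step 2 — Component impedances:
  Z1: Z = R = 3330 Ω
  Z2: Z = 1/(jωC) = -j/(ω·C) = 0 - j3330 Ω
  Z3: Z = R = 14.4 Ω
Step 3 — With the output port shorted to ground, the output series arm Z2 runs from the junction to ground; the shunt arm Z3 also runs from the junction to ground. They appear in parallel: Z3 || Z2 = 14.4 - j0.06228 Ω.
Step 4 — Series with input arm Z1: Z_in = Z1 + (Z3 || Z2) = 3344 - j0.06228 Ω = 3344∠-0.0° Ω.
Step 5 — Source phasor: V = 201∠104.7° V = -51.01 + j194.4 V.
Step 6 — Ohm's law: I = V / Z_total = (-51.01 + j194.4) / (3344 - j0.06228) = -0.01525 + j0.05813 A.
Step 7 — Convert to polar: |I| = 0.0601 A, ∠I = 104.7°.

I = 0.0601∠104.7° A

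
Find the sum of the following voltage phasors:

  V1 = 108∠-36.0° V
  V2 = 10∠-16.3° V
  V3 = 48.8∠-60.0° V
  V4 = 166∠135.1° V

Step 1 — Convert each phasor to rectangular form:
  V1 = 108·(cos(-36.0°) + j·sin(-36.0°)) = 87.37 - j63.48 V
  V2 = 10·(cos(-16.3°) + j·sin(-16.3°)) = 9.598 - j2.807 V
  V3 = 48.8·(cos(-60.0°) + j·sin(-60.0°)) = 24.4 - j42.26 V
  V4 = 166·(cos(135.1°) + j·sin(135.1°)) = -117.6 + j117.2 V
Step 2 — Sum components: V_total = 3.787 + j8.625 V.
Step 3 — Convert to polar: |V_total| = 9.42 V, ∠V_total = 66.3°.

V_total = 9.42∠66.3° V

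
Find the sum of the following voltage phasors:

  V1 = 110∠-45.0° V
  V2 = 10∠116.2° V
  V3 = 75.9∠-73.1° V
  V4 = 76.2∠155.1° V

Step 1 — Convert each phasor to rectangular form:
  V1 = 110·(cos(-45.0°) + j·sin(-45.0°)) = 77.78 - j77.78 V
  V2 = 10·(cos(116.2°) + j·sin(116.2°)) = -4.415 + j8.973 V
  V3 = 75.9·(cos(-73.1°) + j·sin(-73.1°)) = 22.06 - j72.62 V
  V4 = 76.2·(cos(155.1°) + j·sin(155.1°)) = -69.12 + j32.08 V
Step 2 — Sum components: V_total = 26.31 - j109.3 V.
Step 3 — Convert to polar: |V_total| = 112.5 V, ∠V_total = -76.5°.

V_total = 112.5∠-76.5° V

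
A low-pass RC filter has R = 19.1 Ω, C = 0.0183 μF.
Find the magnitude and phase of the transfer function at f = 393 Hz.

Step 1 — Angular frequency: ω = 2π·393 = 2469 rad/s.
Step 2 — Transfer function: H(jω) = 1/(1 + jωRC).
Step 3 — Denominator: 1 + jωRC = 1 + j·2469·19.1·1.83e-08 = 1 + j0.0008631.
Step 4 — H = 1 - j0.0008631.
Step 5 — Magnitude: |H| = 1 (-0.0 dB); phase: φ = -0.0°.

|H| = 1 (-0.0 dB), φ = -0.0°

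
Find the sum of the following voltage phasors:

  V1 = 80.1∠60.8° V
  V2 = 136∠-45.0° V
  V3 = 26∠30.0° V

Step 1 — Convert each phasor to rectangular form:
  V1 = 80.1·(cos(60.8°) + j·sin(60.8°)) = 39.08 + j69.92 V
  V2 = 136·(cos(-45.0°) + j·sin(-45.0°)) = 96.17 - j96.17 V
  V3 = 26·(cos(30.0°) + j·sin(30.0°)) = 22.52 + j13 V
Step 2 — Sum components: V_total = 157.8 - j13.25 V.
Step 3 — Convert to polar: |V_total| = 158.3 V, ∠V_total = -4.8°.

V_total = 158.3∠-4.8° V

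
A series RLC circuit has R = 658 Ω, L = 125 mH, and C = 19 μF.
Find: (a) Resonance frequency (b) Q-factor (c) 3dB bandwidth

Step 1 — Resonance: ω₀ = 1/√(LC) = 1/√(0.125·1.9e-05) = 648.9 rad/s.
Step 2 — f₀ = ω₀/(2π) = 103.3 Hz.
Step 3 — Series Q: Q = ω₀L/R = 648.9·0.125/658 = 0.1233.
Step 4 — Bandwidth: Δω = ω₀/Q = 5264 rad/s; BW = Δω/(2π) = 837.8 Hz.

(a) f₀ = 103.3 Hz  (b) Q = 0.1233  (c) BW = 837.8 Hz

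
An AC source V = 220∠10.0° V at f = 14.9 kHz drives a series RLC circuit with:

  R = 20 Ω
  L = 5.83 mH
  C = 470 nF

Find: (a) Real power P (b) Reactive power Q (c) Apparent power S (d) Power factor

Step 1 — Angular frequency: ω = 2π·f = 2π·1.49e+04 = 9.362e+04 rad/s.
Step 2 — Component impedances:
  R: Z = R = 20 Ω
  L: Z = jωL = j·9.362e+04·0.00583 = 0 + j545.8 Ω
  C: Z = 1/(jωC) = -j/(ω·C) = 0 - j22.73 Ω
Step 3 — Series combination: Z_total = R + L + C = 20 + j523.1 Ω = 523.5∠87.8° Ω.
Step 4 — Source phasor: V = 220∠10.0° V = 216.7 + j38.2 V.
Step 5 — Current: I = V / Z = 0.08874 - j0.4108 A = 0.4203∠-77.8° A.
Step 6 — Complex power: S = V·I* = 3.533 + j92.39 VA.
Step 7 — Real power: P = Re(S) = 3.533 W.
Step 8 — Reactive power: Q = Im(S) = 92.39 VAR.
Step 9 — Apparent power: |S| = 92.46 VA.
Step 10 — Power factor: PF = P/|S| = 0.03821 (lagging).

(a) P = 3.533 W  (b) Q = 92.39 VAR  (c) S = 92.46 VA  (d) PF = 0.03821 (lagging)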